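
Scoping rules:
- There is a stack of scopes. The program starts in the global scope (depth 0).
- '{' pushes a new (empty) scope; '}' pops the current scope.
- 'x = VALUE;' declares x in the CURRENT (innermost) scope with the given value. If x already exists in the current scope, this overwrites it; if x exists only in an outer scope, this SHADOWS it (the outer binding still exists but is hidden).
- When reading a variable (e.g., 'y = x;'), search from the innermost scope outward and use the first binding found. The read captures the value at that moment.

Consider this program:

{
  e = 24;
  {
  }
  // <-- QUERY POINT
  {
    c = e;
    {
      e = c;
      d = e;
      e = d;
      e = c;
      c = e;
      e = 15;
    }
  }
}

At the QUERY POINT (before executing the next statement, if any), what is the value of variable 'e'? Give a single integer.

Step 1: enter scope (depth=1)
Step 2: declare e=24 at depth 1
Step 3: enter scope (depth=2)
Step 4: exit scope (depth=1)
Visible at query point: e=24

Answer: 24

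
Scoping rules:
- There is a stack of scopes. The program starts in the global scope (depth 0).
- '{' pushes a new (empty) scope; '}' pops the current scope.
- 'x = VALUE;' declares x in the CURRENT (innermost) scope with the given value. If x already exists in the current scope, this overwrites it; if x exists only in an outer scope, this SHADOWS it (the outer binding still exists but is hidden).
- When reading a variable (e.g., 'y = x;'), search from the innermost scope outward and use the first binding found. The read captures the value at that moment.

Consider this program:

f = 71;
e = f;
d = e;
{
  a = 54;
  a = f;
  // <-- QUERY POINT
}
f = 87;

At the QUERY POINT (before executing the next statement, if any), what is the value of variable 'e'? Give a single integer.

Answer: 71

Derivation:
Step 1: declare f=71 at depth 0
Step 2: declare e=(read f)=71 at depth 0
Step 3: declare d=(read e)=71 at depth 0
Step 4: enter scope (depth=1)
Step 5: declare a=54 at depth 1
Step 6: declare a=(read f)=71 at depth 1
Visible at query point: a=71 d=71 e=71 f=71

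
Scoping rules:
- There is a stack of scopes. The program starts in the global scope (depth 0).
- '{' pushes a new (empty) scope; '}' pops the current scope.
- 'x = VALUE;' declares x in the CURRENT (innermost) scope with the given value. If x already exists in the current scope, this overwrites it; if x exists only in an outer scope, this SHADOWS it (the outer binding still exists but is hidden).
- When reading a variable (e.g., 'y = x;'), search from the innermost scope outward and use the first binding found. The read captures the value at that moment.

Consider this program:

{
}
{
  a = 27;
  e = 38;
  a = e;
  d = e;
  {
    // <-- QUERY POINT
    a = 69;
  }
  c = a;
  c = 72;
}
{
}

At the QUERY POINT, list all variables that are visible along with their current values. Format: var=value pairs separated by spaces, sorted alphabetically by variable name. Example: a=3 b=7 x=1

Step 1: enter scope (depth=1)
Step 2: exit scope (depth=0)
Step 3: enter scope (depth=1)
Step 4: declare a=27 at depth 1
Step 5: declare e=38 at depth 1
Step 6: declare a=(read e)=38 at depth 1
Step 7: declare d=(read e)=38 at depth 1
Step 8: enter scope (depth=2)
Visible at query point: a=38 d=38 e=38

Answer: a=38 d=38 e=38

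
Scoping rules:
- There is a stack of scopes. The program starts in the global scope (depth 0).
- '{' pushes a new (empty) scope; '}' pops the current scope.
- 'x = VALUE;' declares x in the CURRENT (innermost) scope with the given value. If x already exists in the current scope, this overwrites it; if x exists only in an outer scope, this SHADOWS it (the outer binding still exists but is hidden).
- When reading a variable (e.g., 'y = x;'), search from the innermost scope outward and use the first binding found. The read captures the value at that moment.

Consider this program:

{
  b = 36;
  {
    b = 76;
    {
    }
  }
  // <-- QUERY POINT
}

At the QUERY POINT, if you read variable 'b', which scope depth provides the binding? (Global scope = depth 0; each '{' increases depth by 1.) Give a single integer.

Step 1: enter scope (depth=1)
Step 2: declare b=36 at depth 1
Step 3: enter scope (depth=2)
Step 4: declare b=76 at depth 2
Step 5: enter scope (depth=3)
Step 6: exit scope (depth=2)
Step 7: exit scope (depth=1)
Visible at query point: b=36

Answer: 1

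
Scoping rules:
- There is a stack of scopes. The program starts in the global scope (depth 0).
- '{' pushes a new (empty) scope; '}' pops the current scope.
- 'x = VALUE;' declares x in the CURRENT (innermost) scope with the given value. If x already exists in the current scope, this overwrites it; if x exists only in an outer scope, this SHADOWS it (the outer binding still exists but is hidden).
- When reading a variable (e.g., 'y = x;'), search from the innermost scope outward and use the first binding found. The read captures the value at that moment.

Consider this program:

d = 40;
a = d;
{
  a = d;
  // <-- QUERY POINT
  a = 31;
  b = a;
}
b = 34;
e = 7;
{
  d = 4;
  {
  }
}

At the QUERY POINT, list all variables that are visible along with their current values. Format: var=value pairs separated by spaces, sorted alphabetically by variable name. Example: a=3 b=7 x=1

Step 1: declare d=40 at depth 0
Step 2: declare a=(read d)=40 at depth 0
Step 3: enter scope (depth=1)
Step 4: declare a=(read d)=40 at depth 1
Visible at query point: a=40 d=40

Answer: a=40 d=40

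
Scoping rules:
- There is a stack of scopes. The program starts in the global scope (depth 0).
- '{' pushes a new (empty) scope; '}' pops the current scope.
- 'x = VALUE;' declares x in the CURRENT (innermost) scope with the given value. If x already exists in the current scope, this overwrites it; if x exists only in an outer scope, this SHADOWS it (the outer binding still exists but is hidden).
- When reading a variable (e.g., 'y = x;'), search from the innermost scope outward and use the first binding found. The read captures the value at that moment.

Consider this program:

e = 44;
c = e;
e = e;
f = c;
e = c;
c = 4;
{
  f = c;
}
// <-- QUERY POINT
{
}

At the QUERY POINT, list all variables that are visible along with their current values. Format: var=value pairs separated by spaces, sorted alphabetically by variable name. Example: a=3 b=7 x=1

Answer: c=4 e=44 f=44

Derivation:
Step 1: declare e=44 at depth 0
Step 2: declare c=(read e)=44 at depth 0
Step 3: declare e=(read e)=44 at depth 0
Step 4: declare f=(read c)=44 at depth 0
Step 5: declare e=(read c)=44 at depth 0
Step 6: declare c=4 at depth 0
Step 7: enter scope (depth=1)
Step 8: declare f=(read c)=4 at depth 1
Step 9: exit scope (depth=0)
Visible at query point: c=4 e=44 f=44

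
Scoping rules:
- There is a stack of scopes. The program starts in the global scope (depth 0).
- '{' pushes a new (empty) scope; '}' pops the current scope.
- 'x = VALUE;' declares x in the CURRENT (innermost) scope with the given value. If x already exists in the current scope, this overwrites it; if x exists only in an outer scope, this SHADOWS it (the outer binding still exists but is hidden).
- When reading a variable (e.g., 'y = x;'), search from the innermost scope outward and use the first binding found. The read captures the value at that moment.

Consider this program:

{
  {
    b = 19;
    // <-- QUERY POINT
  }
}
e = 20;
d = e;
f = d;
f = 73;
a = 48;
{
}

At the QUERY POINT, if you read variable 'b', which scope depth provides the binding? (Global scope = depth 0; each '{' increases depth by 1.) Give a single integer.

Answer: 2

Derivation:
Step 1: enter scope (depth=1)
Step 2: enter scope (depth=2)
Step 3: declare b=19 at depth 2
Visible at query point: b=19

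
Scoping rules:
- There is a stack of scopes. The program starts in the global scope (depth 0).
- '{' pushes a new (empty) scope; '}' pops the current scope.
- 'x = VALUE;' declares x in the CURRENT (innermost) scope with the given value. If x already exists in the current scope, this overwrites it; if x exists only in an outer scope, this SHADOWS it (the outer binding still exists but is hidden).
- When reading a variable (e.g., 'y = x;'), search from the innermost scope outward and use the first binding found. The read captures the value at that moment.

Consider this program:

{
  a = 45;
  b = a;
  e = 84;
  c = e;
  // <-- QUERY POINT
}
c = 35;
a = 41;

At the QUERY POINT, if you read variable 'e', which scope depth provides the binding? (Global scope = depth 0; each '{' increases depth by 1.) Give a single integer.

Step 1: enter scope (depth=1)
Step 2: declare a=45 at depth 1
Step 3: declare b=(read a)=45 at depth 1
Step 4: declare e=84 at depth 1
Step 5: declare c=(read e)=84 at depth 1
Visible at query point: a=45 b=45 c=84 e=84

Answer: 1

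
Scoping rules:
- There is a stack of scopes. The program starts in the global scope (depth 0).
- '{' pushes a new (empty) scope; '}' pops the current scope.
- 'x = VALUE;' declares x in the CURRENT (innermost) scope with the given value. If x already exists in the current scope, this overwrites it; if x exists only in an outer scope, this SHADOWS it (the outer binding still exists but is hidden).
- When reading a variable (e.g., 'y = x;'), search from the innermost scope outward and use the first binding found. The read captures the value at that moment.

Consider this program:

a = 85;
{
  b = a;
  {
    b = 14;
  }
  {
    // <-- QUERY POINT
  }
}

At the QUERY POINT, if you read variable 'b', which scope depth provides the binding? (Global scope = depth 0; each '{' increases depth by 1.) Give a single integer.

Step 1: declare a=85 at depth 0
Step 2: enter scope (depth=1)
Step 3: declare b=(read a)=85 at depth 1
Step 4: enter scope (depth=2)
Step 5: declare b=14 at depth 2
Step 6: exit scope (depth=1)
Step 7: enter scope (depth=2)
Visible at query point: a=85 b=85

Answer: 1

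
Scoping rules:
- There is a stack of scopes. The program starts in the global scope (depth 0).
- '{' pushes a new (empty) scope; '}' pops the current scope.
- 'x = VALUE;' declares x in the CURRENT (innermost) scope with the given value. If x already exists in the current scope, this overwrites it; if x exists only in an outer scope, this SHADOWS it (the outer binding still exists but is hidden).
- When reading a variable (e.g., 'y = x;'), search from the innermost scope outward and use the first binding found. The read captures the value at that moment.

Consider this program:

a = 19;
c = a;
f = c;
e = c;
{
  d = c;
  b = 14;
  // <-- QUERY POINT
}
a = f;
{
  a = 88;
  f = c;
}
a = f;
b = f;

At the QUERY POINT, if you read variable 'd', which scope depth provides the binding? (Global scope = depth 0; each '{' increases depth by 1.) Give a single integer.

Answer: 1

Derivation:
Step 1: declare a=19 at depth 0
Step 2: declare c=(read a)=19 at depth 0
Step 3: declare f=(read c)=19 at depth 0
Step 4: declare e=(read c)=19 at depth 0
Step 5: enter scope (depth=1)
Step 6: declare d=(read c)=19 at depth 1
Step 7: declare b=14 at depth 1
Visible at query point: a=19 b=14 c=19 d=19 e=19 f=19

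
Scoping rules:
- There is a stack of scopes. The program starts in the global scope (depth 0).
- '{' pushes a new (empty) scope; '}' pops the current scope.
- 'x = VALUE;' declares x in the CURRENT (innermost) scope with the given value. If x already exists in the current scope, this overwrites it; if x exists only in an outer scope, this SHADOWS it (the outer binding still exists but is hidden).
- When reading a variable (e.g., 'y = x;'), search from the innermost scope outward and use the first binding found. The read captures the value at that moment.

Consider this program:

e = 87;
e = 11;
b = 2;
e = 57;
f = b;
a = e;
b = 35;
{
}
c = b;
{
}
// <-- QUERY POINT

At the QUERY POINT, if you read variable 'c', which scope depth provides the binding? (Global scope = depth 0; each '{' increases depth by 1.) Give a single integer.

Answer: 0

Derivation:
Step 1: declare e=87 at depth 0
Step 2: declare e=11 at depth 0
Step 3: declare b=2 at depth 0
Step 4: declare e=57 at depth 0
Step 5: declare f=(read b)=2 at depth 0
Step 6: declare a=(read e)=57 at depth 0
Step 7: declare b=35 at depth 0
Step 8: enter scope (depth=1)
Step 9: exit scope (depth=0)
Step 10: declare c=(read b)=35 at depth 0
Step 11: enter scope (depth=1)
Step 12: exit scope (depth=0)
Visible at query point: a=57 b=35 c=35 e=57 f=2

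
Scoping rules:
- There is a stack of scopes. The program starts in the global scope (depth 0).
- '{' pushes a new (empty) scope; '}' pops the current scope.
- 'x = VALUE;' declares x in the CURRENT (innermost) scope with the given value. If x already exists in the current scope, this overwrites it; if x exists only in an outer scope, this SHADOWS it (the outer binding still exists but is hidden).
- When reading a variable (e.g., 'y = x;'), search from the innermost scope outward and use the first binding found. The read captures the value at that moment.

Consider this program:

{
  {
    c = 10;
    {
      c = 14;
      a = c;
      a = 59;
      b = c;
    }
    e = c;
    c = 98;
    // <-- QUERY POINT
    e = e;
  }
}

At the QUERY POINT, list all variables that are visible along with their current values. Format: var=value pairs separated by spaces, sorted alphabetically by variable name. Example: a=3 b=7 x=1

Step 1: enter scope (depth=1)
Step 2: enter scope (depth=2)
Step 3: declare c=10 at depth 2
Step 4: enter scope (depth=3)
Step 5: declare c=14 at depth 3
Step 6: declare a=(read c)=14 at depth 3
Step 7: declare a=59 at depth 3
Step 8: declare b=(read c)=14 at depth 3
Step 9: exit scope (depth=2)
Step 10: declare e=(read c)=10 at depth 2
Step 11: declare c=98 at depth 2
Visible at query point: c=98 e=10

Answer: c=98 e=10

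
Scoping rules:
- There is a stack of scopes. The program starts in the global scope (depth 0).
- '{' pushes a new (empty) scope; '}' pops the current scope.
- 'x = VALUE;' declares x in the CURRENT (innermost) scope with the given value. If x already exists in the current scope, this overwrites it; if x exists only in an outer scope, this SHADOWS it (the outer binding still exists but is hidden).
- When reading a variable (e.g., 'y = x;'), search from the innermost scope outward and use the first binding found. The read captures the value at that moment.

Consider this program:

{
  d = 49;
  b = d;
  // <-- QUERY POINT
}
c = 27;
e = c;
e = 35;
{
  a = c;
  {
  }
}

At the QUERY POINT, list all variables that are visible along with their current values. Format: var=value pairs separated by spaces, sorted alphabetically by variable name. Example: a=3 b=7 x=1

Answer: b=49 d=49

Derivation:
Step 1: enter scope (depth=1)
Step 2: declare d=49 at depth 1
Step 3: declare b=(read d)=49 at depth 1
Visible at query point: b=49 d=49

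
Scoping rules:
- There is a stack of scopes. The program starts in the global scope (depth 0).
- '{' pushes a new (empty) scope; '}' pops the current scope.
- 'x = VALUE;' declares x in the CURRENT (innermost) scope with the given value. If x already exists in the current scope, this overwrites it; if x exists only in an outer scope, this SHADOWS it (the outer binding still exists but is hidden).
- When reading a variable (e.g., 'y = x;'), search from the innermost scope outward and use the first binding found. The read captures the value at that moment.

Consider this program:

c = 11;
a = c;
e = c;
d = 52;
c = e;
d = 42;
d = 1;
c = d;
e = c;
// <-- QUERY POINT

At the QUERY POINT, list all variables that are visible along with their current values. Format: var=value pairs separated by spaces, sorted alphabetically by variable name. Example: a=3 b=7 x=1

Step 1: declare c=11 at depth 0
Step 2: declare a=(read c)=11 at depth 0
Step 3: declare e=(read c)=11 at depth 0
Step 4: declare d=52 at depth 0
Step 5: declare c=(read e)=11 at depth 0
Step 6: declare d=42 at depth 0
Step 7: declare d=1 at depth 0
Step 8: declare c=(read d)=1 at depth 0
Step 9: declare e=(read c)=1 at depth 0
Visible at query point: a=11 c=1 d=1 e=1

Answer: a=11 c=1 d=1 e=1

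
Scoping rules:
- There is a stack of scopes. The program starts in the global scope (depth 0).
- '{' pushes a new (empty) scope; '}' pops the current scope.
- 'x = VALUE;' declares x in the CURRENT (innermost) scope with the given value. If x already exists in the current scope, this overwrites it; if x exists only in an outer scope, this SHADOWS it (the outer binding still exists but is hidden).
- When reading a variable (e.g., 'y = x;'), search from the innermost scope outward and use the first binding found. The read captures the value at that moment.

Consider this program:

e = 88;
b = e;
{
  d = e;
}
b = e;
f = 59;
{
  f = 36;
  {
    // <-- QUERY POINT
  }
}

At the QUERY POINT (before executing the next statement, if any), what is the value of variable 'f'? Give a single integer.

Answer: 36

Derivation:
Step 1: declare e=88 at depth 0
Step 2: declare b=(read e)=88 at depth 0
Step 3: enter scope (depth=1)
Step 4: declare d=(read e)=88 at depth 1
Step 5: exit scope (depth=0)
Step 6: declare b=(read e)=88 at depth 0
Step 7: declare f=59 at depth 0
Step 8: enter scope (depth=1)
Step 9: declare f=36 at depth 1
Step 10: enter scope (depth=2)
Visible at query point: b=88 e=88 f=36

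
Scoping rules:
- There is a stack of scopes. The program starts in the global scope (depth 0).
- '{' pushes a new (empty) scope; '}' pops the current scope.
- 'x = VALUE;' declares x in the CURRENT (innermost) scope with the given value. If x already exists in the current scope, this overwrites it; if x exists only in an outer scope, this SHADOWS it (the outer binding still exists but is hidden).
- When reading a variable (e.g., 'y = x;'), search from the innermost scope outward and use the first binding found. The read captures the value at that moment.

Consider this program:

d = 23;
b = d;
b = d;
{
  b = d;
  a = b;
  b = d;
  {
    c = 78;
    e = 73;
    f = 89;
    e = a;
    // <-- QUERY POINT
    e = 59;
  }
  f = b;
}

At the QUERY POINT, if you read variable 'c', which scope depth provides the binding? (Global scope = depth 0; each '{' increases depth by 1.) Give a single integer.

Answer: 2

Derivation:
Step 1: declare d=23 at depth 0
Step 2: declare b=(read d)=23 at depth 0
Step 3: declare b=(read d)=23 at depth 0
Step 4: enter scope (depth=1)
Step 5: declare b=(read d)=23 at depth 1
Step 6: declare a=(read b)=23 at depth 1
Step 7: declare b=(read d)=23 at depth 1
Step 8: enter scope (depth=2)
Step 9: declare c=78 at depth 2
Step 10: declare e=73 at depth 2
Step 11: declare f=89 at depth 2
Step 12: declare e=(read a)=23 at depth 2
Visible at query point: a=23 b=23 c=78 d=23 e=23 f=89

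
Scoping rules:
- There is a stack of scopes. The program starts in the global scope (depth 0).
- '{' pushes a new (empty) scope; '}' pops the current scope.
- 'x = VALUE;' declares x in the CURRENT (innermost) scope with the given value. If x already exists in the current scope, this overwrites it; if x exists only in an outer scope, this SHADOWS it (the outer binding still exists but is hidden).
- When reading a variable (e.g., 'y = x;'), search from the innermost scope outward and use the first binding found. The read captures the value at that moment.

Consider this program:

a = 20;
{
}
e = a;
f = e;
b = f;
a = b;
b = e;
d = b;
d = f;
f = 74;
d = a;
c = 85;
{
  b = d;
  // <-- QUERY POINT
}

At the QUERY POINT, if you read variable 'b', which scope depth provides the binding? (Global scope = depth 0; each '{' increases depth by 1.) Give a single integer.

Step 1: declare a=20 at depth 0
Step 2: enter scope (depth=1)
Step 3: exit scope (depth=0)
Step 4: declare e=(read a)=20 at depth 0
Step 5: declare f=(read e)=20 at depth 0
Step 6: declare b=(read f)=20 at depth 0
Step 7: declare a=(read b)=20 at depth 0
Step 8: declare b=(read e)=20 at depth 0
Step 9: declare d=(read b)=20 at depth 0
Step 10: declare d=(read f)=20 at depth 0
Step 11: declare f=74 at depth 0
Step 12: declare d=(read a)=20 at depth 0
Step 13: declare c=85 at depth 0
Step 14: enter scope (depth=1)
Step 15: declare b=(read d)=20 at depth 1
Visible at query point: a=20 b=20 c=85 d=20 e=20 f=74

Answer: 1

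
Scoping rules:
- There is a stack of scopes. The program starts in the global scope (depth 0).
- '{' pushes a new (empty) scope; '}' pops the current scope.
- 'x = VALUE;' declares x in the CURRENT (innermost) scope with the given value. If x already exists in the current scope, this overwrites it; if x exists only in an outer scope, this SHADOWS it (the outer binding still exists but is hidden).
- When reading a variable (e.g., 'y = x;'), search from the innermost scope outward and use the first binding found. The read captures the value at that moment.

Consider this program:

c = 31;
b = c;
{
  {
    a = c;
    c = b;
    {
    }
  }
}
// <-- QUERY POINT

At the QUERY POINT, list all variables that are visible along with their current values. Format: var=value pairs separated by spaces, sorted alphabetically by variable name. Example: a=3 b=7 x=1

Step 1: declare c=31 at depth 0
Step 2: declare b=(read c)=31 at depth 0
Step 3: enter scope (depth=1)
Step 4: enter scope (depth=2)
Step 5: declare a=(read c)=31 at depth 2
Step 6: declare c=(read b)=31 at depth 2
Step 7: enter scope (depth=3)
Step 8: exit scope (depth=2)
Step 9: exit scope (depth=1)
Step 10: exit scope (depth=0)
Visible at query point: b=31 c=31

Answer: b=31 c=31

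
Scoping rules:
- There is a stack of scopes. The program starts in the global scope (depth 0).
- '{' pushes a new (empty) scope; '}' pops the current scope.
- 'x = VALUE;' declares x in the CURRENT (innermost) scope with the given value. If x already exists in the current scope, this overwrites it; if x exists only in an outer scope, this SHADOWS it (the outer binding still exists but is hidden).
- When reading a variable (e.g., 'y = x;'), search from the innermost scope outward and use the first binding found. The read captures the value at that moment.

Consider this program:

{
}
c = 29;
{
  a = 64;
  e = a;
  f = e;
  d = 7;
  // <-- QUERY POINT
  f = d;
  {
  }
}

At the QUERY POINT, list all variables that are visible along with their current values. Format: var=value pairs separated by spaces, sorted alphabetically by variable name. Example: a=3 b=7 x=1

Answer: a=64 c=29 d=7 e=64 f=64

Derivation:
Step 1: enter scope (depth=1)
Step 2: exit scope (depth=0)
Step 3: declare c=29 at depth 0
Step 4: enter scope (depth=1)
Step 5: declare a=64 at depth 1
Step 6: declare e=(read a)=64 at depth 1
Step 7: declare f=(read e)=64 at depth 1
Step 8: declare d=7 at depth 1
Visible at query point: a=64 c=29 d=7 e=64 f=64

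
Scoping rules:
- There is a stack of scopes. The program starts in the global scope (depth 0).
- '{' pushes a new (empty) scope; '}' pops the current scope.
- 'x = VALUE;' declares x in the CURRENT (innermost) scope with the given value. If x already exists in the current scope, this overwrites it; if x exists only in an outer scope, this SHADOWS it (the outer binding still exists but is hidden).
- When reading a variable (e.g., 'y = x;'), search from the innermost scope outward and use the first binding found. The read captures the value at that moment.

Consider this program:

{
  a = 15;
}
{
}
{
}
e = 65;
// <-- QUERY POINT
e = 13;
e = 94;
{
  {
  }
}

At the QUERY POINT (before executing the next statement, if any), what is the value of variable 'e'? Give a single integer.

Answer: 65

Derivation:
Step 1: enter scope (depth=1)
Step 2: declare a=15 at depth 1
Step 3: exit scope (depth=0)
Step 4: enter scope (depth=1)
Step 5: exit scope (depth=0)
Step 6: enter scope (depth=1)
Step 7: exit scope (depth=0)
Step 8: declare e=65 at depth 0
Visible at query point: e=65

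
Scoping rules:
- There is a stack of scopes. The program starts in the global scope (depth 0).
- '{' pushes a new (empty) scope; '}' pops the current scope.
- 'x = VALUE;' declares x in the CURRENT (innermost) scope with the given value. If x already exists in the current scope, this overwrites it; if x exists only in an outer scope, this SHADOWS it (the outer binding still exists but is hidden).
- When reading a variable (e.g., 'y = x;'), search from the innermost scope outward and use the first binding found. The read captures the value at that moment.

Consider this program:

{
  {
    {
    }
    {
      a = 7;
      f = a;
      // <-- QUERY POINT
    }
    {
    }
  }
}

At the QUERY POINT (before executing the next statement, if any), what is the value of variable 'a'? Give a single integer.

Step 1: enter scope (depth=1)
Step 2: enter scope (depth=2)
Step 3: enter scope (depth=3)
Step 4: exit scope (depth=2)
Step 5: enter scope (depth=3)
Step 6: declare a=7 at depth 3
Step 7: declare f=(read a)=7 at depth 3
Visible at query point: a=7 f=7

Answer: 7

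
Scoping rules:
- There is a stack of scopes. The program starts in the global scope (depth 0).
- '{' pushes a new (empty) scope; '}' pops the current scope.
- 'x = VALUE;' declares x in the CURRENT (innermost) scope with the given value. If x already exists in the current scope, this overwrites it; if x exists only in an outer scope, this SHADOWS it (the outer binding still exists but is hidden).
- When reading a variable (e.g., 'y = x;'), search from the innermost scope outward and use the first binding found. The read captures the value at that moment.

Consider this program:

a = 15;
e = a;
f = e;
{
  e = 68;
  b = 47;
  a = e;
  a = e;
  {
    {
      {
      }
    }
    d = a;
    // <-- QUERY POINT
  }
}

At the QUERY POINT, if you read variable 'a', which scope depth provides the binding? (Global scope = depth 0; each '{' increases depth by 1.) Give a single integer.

Answer: 1

Derivation:
Step 1: declare a=15 at depth 0
Step 2: declare e=(read a)=15 at depth 0
Step 3: declare f=(read e)=15 at depth 0
Step 4: enter scope (depth=1)
Step 5: declare e=68 at depth 1
Step 6: declare b=47 at depth 1
Step 7: declare a=(read e)=68 at depth 1
Step 8: declare a=(read e)=68 at depth 1
Step 9: enter scope (depth=2)
Step 10: enter scope (depth=3)
Step 11: enter scope (depth=4)
Step 12: exit scope (depth=3)
Step 13: exit scope (depth=2)
Step 14: declare d=(read a)=68 at depth 2
Visible at query point: a=68 b=47 d=68 e=68 f=15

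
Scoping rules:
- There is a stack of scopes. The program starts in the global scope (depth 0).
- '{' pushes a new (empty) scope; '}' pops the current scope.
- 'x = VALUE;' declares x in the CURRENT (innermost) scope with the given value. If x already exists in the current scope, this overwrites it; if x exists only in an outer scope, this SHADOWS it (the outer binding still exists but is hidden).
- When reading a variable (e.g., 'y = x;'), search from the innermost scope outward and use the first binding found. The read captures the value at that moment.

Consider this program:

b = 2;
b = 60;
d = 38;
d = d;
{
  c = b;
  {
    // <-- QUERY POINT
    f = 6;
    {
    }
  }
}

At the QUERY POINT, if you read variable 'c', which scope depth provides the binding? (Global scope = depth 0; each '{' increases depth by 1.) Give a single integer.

Step 1: declare b=2 at depth 0
Step 2: declare b=60 at depth 0
Step 3: declare d=38 at depth 0
Step 4: declare d=(read d)=38 at depth 0
Step 5: enter scope (depth=1)
Step 6: declare c=(read b)=60 at depth 1
Step 7: enter scope (depth=2)
Visible at query point: b=60 c=60 d=38

Answer: 1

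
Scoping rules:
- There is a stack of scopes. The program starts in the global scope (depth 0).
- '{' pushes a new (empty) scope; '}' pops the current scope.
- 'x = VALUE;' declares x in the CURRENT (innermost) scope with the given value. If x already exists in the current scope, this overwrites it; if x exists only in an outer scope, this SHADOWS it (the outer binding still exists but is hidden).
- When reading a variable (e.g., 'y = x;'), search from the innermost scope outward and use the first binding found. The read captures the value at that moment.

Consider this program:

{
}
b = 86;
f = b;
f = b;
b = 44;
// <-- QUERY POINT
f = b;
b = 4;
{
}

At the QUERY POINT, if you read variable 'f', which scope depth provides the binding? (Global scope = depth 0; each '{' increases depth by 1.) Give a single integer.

Step 1: enter scope (depth=1)
Step 2: exit scope (depth=0)
Step 3: declare b=86 at depth 0
Step 4: declare f=(read b)=86 at depth 0
Step 5: declare f=(read b)=86 at depth 0
Step 6: declare b=44 at depth 0
Visible at query point: b=44 f=86

Answer: 0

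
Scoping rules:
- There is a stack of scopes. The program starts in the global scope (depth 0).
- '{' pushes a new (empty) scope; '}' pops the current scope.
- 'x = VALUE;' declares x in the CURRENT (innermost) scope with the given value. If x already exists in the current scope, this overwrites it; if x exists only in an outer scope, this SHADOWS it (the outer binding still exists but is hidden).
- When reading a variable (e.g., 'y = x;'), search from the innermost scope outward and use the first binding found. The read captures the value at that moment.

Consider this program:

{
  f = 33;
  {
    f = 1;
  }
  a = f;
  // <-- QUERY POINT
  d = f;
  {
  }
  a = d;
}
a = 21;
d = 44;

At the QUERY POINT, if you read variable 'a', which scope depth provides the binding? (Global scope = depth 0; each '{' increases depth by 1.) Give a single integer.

Step 1: enter scope (depth=1)
Step 2: declare f=33 at depth 1
Step 3: enter scope (depth=2)
Step 4: declare f=1 at depth 2
Step 5: exit scope (depth=1)
Step 6: declare a=(read f)=33 at depth 1
Visible at query point: a=33 f=33

Answer: 1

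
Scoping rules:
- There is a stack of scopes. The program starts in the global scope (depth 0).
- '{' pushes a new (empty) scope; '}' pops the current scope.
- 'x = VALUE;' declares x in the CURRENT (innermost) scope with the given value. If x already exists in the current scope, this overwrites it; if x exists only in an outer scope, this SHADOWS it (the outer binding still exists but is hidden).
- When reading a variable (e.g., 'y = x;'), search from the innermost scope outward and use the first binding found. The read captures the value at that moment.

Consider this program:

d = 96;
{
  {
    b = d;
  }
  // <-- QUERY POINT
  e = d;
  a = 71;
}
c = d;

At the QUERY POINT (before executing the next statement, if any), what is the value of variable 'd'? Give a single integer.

Answer: 96

Derivation:
Step 1: declare d=96 at depth 0
Step 2: enter scope (depth=1)
Step 3: enter scope (depth=2)
Step 4: declare b=(read d)=96 at depth 2
Step 5: exit scope (depth=1)
Visible at query point: d=96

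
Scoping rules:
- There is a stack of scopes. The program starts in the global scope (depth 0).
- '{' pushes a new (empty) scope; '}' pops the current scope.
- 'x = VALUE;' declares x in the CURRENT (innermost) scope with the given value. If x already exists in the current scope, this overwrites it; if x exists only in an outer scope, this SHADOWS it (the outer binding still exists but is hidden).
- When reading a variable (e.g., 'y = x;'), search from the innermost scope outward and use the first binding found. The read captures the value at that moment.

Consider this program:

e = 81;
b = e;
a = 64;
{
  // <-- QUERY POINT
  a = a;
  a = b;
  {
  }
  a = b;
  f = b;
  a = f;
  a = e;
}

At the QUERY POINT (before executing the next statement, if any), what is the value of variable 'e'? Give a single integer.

Step 1: declare e=81 at depth 0
Step 2: declare b=(read e)=81 at depth 0
Step 3: declare a=64 at depth 0
Step 4: enter scope (depth=1)
Visible at query point: a=64 b=81 e=81

Answer: 81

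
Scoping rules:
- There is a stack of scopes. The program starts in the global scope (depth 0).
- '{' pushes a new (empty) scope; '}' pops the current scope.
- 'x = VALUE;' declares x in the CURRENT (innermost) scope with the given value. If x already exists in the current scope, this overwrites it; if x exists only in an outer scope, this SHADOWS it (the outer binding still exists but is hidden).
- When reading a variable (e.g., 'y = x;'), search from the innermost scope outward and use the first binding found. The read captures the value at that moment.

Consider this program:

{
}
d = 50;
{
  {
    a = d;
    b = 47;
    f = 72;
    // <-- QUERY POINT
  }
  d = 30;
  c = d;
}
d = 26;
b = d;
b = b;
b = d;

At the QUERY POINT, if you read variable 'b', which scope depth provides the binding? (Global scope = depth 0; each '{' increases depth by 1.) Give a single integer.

Step 1: enter scope (depth=1)
Step 2: exit scope (depth=0)
Step 3: declare d=50 at depth 0
Step 4: enter scope (depth=1)
Step 5: enter scope (depth=2)
Step 6: declare a=(read d)=50 at depth 2
Step 7: declare b=47 at depth 2
Step 8: declare f=72 at depth 2
Visible at query point: a=50 b=47 d=50 f=72

Answer: 2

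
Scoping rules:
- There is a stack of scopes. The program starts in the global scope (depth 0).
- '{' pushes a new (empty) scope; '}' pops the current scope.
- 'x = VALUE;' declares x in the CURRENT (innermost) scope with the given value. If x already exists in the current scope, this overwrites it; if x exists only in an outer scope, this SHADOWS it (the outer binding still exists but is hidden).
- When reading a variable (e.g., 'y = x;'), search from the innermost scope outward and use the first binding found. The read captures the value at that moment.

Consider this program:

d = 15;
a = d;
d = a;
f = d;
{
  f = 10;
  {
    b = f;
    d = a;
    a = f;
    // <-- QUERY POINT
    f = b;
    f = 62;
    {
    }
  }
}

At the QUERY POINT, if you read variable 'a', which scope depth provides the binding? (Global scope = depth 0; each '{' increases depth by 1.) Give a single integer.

Answer: 2

Derivation:
Step 1: declare d=15 at depth 0
Step 2: declare a=(read d)=15 at depth 0
Step 3: declare d=(read a)=15 at depth 0
Step 4: declare f=(read d)=15 at depth 0
Step 5: enter scope (depth=1)
Step 6: declare f=10 at depth 1
Step 7: enter scope (depth=2)
Step 8: declare b=(read f)=10 at depth 2
Step 9: declare d=(read a)=15 at depth 2
Step 10: declare a=(read f)=10 at depth 2
Visible at query point: a=10 b=10 d=15 f=10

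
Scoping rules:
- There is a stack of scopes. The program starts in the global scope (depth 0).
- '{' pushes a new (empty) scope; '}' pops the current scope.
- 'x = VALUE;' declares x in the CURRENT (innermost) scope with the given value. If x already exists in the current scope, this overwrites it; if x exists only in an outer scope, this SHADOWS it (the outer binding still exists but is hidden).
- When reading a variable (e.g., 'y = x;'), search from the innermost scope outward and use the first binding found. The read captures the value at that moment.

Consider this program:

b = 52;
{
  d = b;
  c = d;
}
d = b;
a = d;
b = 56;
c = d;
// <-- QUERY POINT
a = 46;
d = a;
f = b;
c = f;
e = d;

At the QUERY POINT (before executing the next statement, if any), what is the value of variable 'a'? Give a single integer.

Step 1: declare b=52 at depth 0
Step 2: enter scope (depth=1)
Step 3: declare d=(read b)=52 at depth 1
Step 4: declare c=(read d)=52 at depth 1
Step 5: exit scope (depth=0)
Step 6: declare d=(read b)=52 at depth 0
Step 7: declare a=(read d)=52 at depth 0
Step 8: declare b=56 at depth 0
Step 9: declare c=(read d)=52 at depth 0
Visible at query point: a=52 b=56 c=52 d=52

Answer: 52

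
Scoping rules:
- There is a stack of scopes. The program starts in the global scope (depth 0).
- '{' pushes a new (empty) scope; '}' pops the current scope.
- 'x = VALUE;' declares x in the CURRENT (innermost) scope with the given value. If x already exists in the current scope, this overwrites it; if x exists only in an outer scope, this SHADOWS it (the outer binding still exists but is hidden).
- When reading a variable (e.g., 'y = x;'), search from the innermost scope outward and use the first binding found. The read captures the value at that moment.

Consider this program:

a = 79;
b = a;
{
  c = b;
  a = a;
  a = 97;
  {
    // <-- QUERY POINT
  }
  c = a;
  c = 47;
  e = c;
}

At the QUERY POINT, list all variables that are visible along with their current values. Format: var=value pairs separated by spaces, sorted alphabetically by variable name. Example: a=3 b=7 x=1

Answer: a=97 b=79 c=79

Derivation:
Step 1: declare a=79 at depth 0
Step 2: declare b=(read a)=79 at depth 0
Step 3: enter scope (depth=1)
Step 4: declare c=(read b)=79 at depth 1
Step 5: declare a=(read a)=79 at depth 1
Step 6: declare a=97 at depth 1
Step 7: enter scope (depth=2)
Visible at query point: a=97 b=79 c=79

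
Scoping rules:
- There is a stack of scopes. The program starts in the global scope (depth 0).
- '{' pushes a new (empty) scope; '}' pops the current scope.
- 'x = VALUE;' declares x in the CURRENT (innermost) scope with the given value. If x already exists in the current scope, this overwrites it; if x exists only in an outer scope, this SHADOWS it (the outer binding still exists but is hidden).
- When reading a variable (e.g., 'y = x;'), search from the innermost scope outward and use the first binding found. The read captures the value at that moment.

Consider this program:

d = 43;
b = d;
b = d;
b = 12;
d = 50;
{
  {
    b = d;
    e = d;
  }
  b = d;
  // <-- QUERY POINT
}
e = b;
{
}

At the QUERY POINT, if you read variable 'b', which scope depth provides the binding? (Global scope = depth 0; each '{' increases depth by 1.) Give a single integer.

Step 1: declare d=43 at depth 0
Step 2: declare b=(read d)=43 at depth 0
Step 3: declare b=(read d)=43 at depth 0
Step 4: declare b=12 at depth 0
Step 5: declare d=50 at depth 0
Step 6: enter scope (depth=1)
Step 7: enter scope (depth=2)
Step 8: declare b=(read d)=50 at depth 2
Step 9: declare e=(read d)=50 at depth 2
Step 10: exit scope (depth=1)
Step 11: declare b=(read d)=50 at depth 1
Visible at query point: b=50 d=50

Answer: 1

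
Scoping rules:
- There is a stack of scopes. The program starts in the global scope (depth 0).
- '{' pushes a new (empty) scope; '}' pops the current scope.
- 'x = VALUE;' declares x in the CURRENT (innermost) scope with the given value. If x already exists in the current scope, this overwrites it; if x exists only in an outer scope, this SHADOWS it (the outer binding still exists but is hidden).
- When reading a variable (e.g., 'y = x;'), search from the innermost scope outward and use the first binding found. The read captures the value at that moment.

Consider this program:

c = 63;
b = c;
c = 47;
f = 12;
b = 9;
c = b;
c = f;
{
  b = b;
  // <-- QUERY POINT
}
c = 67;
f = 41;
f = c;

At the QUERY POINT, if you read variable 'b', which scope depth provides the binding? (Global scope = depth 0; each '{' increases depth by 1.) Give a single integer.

Step 1: declare c=63 at depth 0
Step 2: declare b=(read c)=63 at depth 0
Step 3: declare c=47 at depth 0
Step 4: declare f=12 at depth 0
Step 5: declare b=9 at depth 0
Step 6: declare c=(read b)=9 at depth 0
Step 7: declare c=(read f)=12 at depth 0
Step 8: enter scope (depth=1)
Step 9: declare b=(read b)=9 at depth 1
Visible at query point: b=9 c=12 f=12

Answer: 1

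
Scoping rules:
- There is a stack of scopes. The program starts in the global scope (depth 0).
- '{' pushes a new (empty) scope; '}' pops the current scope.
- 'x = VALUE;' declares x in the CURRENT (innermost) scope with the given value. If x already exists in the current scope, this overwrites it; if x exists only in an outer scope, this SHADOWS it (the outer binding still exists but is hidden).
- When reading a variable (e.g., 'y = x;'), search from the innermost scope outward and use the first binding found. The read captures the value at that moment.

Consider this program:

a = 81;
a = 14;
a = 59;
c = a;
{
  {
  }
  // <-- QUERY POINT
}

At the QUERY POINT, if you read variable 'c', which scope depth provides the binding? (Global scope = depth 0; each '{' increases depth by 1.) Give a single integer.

Answer: 0

Derivation:
Step 1: declare a=81 at depth 0
Step 2: declare a=14 at depth 0
Step 3: declare a=59 at depth 0
Step 4: declare c=(read a)=59 at depth 0
Step 5: enter scope (depth=1)
Step 6: enter scope (depth=2)
Step 7: exit scope (depth=1)
Visible at query point: a=59 c=59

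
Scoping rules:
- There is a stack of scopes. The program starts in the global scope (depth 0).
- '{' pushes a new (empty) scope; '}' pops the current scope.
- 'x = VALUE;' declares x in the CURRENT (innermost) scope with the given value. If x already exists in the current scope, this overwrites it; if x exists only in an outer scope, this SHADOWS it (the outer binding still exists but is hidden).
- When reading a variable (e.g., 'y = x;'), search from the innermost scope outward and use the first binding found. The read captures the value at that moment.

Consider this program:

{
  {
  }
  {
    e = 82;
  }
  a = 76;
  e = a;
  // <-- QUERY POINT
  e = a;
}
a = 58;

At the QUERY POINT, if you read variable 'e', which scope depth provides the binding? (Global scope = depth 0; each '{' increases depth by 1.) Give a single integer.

Answer: 1

Derivation:
Step 1: enter scope (depth=1)
Step 2: enter scope (depth=2)
Step 3: exit scope (depth=1)
Step 4: enter scope (depth=2)
Step 5: declare e=82 at depth 2
Step 6: exit scope (depth=1)
Step 7: declare a=76 at depth 1
Step 8: declare e=(read a)=76 at depth 1
Visible at query point: a=76 e=76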